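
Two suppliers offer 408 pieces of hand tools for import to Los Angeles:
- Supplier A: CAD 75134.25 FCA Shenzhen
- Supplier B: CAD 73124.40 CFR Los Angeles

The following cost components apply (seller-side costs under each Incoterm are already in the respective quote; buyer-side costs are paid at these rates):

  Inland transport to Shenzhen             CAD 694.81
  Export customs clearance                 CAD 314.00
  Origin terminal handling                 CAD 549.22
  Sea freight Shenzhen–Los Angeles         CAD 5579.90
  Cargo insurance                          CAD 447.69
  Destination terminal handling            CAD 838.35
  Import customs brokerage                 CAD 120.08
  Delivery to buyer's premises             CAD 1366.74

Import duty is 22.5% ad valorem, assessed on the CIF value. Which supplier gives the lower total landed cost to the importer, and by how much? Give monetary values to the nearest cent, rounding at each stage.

Supplier A (FCA):
CIF value = FCA price + origin terminal + freight + insurance = 75134.25 + 549.22 + 5579.90 + 447.69 = 81711.06
Import duty = 81711.06 × 22.5% = 18384.99
Buyer bears (A): 549.22 + 5579.90 + 447.69 + 838.35 + 120.08 + 1366.74 = 8901.98
Landed cost (A) = invoice 75134.25 + 8901.98 + duty 18384.99 = 102421.22
Supplier B (CFR):
CIF value = CFR price + insurance = 73124.40 + 447.69 = 73572.09
Import duty = 73572.09 × 22.5% = 16553.72
Buyer bears (B): 447.69 + 838.35 + 120.08 + 1366.74 = 2772.86
Landed cost (B) = invoice 73124.40 + 2772.86 + duty 16553.72 = 92450.98
Difference = |102421.22 − 92450.98| = 9970.24

Supplier B is cheaper by CAD 9970.24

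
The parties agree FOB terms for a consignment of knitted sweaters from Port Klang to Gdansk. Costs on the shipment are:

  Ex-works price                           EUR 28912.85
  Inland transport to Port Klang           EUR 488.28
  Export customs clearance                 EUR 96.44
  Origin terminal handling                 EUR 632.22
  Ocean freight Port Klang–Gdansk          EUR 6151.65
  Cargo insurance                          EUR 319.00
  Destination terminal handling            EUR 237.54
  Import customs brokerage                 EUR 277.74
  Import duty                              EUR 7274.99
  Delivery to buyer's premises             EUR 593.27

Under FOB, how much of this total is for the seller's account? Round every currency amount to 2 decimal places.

FOB: the seller bears costs until goods are on board at the origin port; the buyer bears freight, insurance and all costs thereafter.
Seller's account: goods 28912.85 + inland to port 488.28 + export clearance 96.44 + origin terminal 632.22 = 30129.79
Buyer's account: freight 6151.65 + insurance 319.00 + destination terminal 237.54 + brokerage 277.74 + duty 7274.99 + delivery 593.27 = 14854.19

Seller's account: EUR 30129.79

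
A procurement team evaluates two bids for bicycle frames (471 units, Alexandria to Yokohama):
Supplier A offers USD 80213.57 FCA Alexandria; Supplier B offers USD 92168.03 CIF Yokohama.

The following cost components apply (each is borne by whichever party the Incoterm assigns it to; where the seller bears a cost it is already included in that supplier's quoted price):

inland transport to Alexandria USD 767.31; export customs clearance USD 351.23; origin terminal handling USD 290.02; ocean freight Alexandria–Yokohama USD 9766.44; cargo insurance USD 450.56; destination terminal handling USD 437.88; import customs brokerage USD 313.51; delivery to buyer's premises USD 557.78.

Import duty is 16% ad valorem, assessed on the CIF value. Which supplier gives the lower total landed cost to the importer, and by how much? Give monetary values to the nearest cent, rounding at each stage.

Supplier A is cheaper by USD 1679.03

Supplier A (FCA):
CIF value = FCA price + origin terminal + freight + insurance = 80213.57 + 290.02 + 9766.44 + 450.56 = 90720.59
Import duty = 90720.59 × 16% = 14515.29
Buyer bears (A): 290.02 + 9766.44 + 450.56 + 437.88 + 313.51 + 557.78 = 11816.19
Landed cost (A) = invoice 80213.57 + 11816.19 + duty 14515.29 = 106545.05
Supplier B (CIF):
The CIF price already equals the CIF value: 92168.03
Import duty = 92168.03 × 16% = 14746.88
Buyer bears (B): 437.88 + 313.51 + 557.78 = 1309.17
Landed cost (B) = invoice 92168.03 + 1309.17 + duty 14746.88 = 108224.08
Difference = |106545.05 − 108224.08| = 1679.03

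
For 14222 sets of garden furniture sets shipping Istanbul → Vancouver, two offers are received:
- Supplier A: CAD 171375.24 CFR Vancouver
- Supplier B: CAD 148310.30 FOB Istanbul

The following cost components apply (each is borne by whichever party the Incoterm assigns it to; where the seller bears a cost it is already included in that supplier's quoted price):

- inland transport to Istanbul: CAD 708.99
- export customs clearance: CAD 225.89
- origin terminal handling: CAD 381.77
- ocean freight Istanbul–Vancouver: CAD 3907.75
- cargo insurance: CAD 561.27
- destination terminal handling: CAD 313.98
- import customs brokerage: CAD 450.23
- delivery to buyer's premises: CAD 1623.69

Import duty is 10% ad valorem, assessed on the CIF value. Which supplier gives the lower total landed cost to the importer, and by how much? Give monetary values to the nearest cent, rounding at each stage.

Supplier B is cheaper by CAD 21072.91

Supplier A (CFR):
CIF value = CFR price + insurance = 171375.24 + 561.27 = 171936.51
Import duty = 171936.51 × 10% = 17193.65
Buyer bears (A): 561.27 + 313.98 + 450.23 + 1623.69 = 2949.17
Landed cost (A) = invoice 171375.24 + 2949.17 + duty 17193.65 = 191518.06
Supplier B (FOB):
CIF value = FOB price + freight + insurance = 148310.30 + 3907.75 + 561.27 = 152779.32
Import duty = 152779.32 × 10% = 15277.93
Buyer bears (B): 3907.75 + 561.27 + 313.98 + 450.23 + 1623.69 = 6856.92
Landed cost (B) = invoice 148310.30 + 6856.92 + duty 15277.93 = 170445.15
Difference = |191518.06 − 170445.15| = 21072.91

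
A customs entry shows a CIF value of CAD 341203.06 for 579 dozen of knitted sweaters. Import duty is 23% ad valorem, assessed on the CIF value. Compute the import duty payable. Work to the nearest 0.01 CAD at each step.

Import duty = 341203.06 × 23% = 78476.70

Import duty: CAD 78476.70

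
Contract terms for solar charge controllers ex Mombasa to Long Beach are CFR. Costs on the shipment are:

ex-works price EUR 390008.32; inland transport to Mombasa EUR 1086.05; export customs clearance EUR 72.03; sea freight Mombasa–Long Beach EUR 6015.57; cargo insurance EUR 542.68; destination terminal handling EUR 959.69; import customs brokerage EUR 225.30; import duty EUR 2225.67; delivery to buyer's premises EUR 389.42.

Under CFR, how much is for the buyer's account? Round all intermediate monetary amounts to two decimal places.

Buyer's account: EUR 4342.76

CFR: the seller pays costs through ocean freight to the destination port, but not insurance.
Seller's account: goods 390008.32 + inland to port 1086.05 + export clearance 72.03 + freight 6015.57 = 397181.97
Buyer's account: insurance 542.68 + destination terminal 959.69 + brokerage 225.30 + duty 2225.67 + delivery 389.42 = 4342.76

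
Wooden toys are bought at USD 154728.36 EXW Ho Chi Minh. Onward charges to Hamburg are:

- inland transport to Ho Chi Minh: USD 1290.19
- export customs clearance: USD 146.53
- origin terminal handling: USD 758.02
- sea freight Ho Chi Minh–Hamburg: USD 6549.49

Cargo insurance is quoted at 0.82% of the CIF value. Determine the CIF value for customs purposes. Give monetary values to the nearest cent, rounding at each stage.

CIF value: USD 164824.15

Let C be the CIF value. C = EXW price + pre-shipment costs + freight + 0.82% × C
C − 0.82% × C = 154728.36 + 1290.19 + 146.53 + 758.02 + 6549.49
0.9918 × C = 163472.59
C = 163472.59 / 0.9918 = 164824.15
Insurance premium = 0.82% × 164824.15 = 1351.56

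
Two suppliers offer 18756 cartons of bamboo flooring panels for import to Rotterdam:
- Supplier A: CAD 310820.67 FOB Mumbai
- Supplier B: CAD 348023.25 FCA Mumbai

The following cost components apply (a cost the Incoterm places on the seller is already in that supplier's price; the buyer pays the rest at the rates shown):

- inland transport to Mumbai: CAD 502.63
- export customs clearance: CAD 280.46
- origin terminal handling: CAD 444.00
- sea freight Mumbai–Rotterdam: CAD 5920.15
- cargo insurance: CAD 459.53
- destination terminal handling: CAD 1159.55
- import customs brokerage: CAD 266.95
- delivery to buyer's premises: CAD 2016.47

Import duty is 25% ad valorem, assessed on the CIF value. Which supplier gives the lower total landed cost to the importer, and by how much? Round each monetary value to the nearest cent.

Supplier A (FOB):
CIF value = FOB price + freight + insurance = 310820.67 + 5920.15 + 459.53 = 317200.35
Import duty = 317200.35 × 25% = 79300.09
Buyer bears (A): 5920.15 + 459.53 + 1159.55 + 266.95 + 2016.47 = 9822.65
Landed cost (A) = invoice 310820.67 + 9822.65 + duty 79300.09 = 399943.41
Supplier B (FCA):
CIF value = FCA price + origin terminal + freight + insurance = 348023.25 + 444.00 + 5920.15 + 459.53 = 354846.93
Import duty = 354846.93 × 25% = 88711.73
Buyer bears (B): 444.00 + 5920.15 + 459.53 + 1159.55 + 266.95 + 2016.47 = 10266.65
Landed cost (B) = invoice 348023.25 + 10266.65 + duty 88711.73 = 447001.63
Difference = |399943.41 − 447001.63| = 47058.22

Supplier A is cheaper by CAD 47058.22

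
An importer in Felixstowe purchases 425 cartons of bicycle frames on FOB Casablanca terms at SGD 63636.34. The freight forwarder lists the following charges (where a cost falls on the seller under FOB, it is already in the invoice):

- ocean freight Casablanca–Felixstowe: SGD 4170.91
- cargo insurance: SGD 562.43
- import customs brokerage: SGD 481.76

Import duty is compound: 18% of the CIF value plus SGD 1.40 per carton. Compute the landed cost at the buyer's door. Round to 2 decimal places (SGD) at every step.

FOB: the seller bears costs until goods are on board at the origin port; the buyer bears freight, insurance and all costs thereafter.
CIF value = FOB price + freight + insurance = 63636.34 + 4170.91 + 562.43 = 68369.68
Ad valorem component: 68369.68 × 18% = 12306.54
Specific component: 425 × 1.40 = 595.00
Import duty = 12306.54 + 595.00 = 12901.54
Buyer bears: freight 4170.91 + insurance 562.43 + brokerage 481.76 + duty 12901.54 = 18116.64
Landed cost = invoice 63636.34 + 18116.64 = 81752.98

Total landed cost: SGD 81752.98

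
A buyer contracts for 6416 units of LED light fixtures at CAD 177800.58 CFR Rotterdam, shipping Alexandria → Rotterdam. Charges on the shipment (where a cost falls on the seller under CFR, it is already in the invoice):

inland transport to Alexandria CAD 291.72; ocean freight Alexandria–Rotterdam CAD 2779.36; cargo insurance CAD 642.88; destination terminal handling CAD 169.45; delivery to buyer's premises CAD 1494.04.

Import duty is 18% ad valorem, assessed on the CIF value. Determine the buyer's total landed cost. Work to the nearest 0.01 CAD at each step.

CFR: the seller pays costs through ocean freight to the destination port, but not insurance.
Already in the invoice (seller's account under CFR): inland to port, freight — exclude.
CIF value = CFR price + insurance = 177800.58 + 642.88 = 178443.46
Import duty = 178443.46 × 18% = 32119.82
Buyer bears: insurance 642.88 + destination terminal 169.45 + delivery 1494.04 + duty 32119.82 = 34426.19
Landed cost = invoice 177800.58 + 34426.19 = 212226.77

Total landed cost: CAD 212226.77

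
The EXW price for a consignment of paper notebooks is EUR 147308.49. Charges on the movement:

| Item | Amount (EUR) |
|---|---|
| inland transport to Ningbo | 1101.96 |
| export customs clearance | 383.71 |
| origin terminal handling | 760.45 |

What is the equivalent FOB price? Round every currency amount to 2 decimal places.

From EXW to FOB, the seller additionally bears: inland to port, export clearance, origin terminal.
FOB price = 147308.49 + 1101.96 + 383.71 + 760.45 = 149554.61

FOB price: EUR 149554.61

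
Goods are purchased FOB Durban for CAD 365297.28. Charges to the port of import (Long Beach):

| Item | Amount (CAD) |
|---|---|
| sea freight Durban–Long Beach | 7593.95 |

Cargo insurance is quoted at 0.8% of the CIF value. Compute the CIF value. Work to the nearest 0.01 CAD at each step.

CIF value: CAD 375898.42

Let C be the CIF value. C = FOB price + freight + 0.8% × C
C − 0.8% × C = 365297.28 + 7593.95
0.992 × C = 372891.23
C = 372891.23 / 0.992 = 375898.42
Insurance premium = 0.8% × 375898.42 = 3007.19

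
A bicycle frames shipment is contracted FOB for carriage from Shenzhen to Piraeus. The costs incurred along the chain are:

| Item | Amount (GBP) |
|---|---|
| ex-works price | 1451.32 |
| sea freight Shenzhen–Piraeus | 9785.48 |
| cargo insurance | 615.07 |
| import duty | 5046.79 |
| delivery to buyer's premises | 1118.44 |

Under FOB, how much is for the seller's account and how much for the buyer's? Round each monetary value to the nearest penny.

Seller: GBP 1451.32; buyer: GBP 16565.78

FOB: the seller bears costs until goods are on board at the origin port; the buyer bears freight, insurance and all costs thereafter.
Seller's account: goods 1451.32 = 1451.32
Buyer's account: freight 9785.48 + insurance 615.07 + duty 5046.79 + delivery 1118.44 = 16565.78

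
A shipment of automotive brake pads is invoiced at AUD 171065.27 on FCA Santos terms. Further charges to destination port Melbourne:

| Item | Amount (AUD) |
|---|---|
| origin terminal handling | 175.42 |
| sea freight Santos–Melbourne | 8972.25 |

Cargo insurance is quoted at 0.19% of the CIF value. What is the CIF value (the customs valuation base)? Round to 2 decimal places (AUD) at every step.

Let C be the CIF value. C = FCA price + pre-shipment costs + freight + 0.19% × C
C − 0.19% × C = 171065.27 + 175.42 + 8972.25
0.9981 × C = 180212.94
C = 180212.94 / 0.9981 = 180556.00
Insurance premium = 0.19% × 180556.00 = 343.06

CIF value: AUD 180556.00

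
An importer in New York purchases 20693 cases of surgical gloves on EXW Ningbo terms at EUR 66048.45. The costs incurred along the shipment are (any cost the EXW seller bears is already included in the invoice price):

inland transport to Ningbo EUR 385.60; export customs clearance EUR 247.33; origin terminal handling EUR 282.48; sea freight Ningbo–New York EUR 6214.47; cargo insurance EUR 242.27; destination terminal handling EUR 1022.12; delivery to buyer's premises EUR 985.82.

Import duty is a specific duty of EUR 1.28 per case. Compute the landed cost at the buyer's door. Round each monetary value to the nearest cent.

EXW: the seller makes goods available at their premises; the buyer bears all onward costs.
CIF value = EXW price + inland to port + export clearance + origin terminal + freight + insurance = 66048.45 + 385.60 + 247.33 + 282.48 + 6214.47 + 242.27 = 73420.60
Import duty = 20693 × 1.28 = 26487.04
Buyer bears: inland to port 385.60 + export clearance 247.33 + origin terminal 282.48 + freight 6214.47 + insurance 242.27 + destination terminal 1022.12 + delivery 985.82 + duty 26487.04 = 35867.13
Landed cost = invoice 66048.45 + 35867.13 = 101915.58

Total landed cost: EUR 101915.58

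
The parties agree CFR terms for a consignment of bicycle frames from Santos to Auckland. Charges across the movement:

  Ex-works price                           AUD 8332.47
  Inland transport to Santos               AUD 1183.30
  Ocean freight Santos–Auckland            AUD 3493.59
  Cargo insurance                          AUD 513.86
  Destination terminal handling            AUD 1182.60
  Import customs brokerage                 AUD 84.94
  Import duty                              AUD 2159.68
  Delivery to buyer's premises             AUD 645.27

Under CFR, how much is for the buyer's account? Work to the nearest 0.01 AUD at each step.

Buyer's account: AUD 4586.35

CFR: the seller pays costs through ocean freight to the destination port, but not insurance.
Seller's account: goods 8332.47 + inland to port 1183.30 + freight 3493.59 = 13009.36
Buyer's account: insurance 513.86 + destination terminal 1182.60 + brokerage 84.94 + duty 2159.68 + delivery 645.27 = 4586.35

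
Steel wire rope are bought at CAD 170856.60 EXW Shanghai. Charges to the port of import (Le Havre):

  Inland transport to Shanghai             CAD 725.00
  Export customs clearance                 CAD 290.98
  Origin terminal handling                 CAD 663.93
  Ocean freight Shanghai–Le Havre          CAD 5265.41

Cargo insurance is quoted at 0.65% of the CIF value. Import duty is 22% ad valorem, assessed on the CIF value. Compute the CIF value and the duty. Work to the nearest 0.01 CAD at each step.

Let C be the CIF value. C = EXW price + pre-shipment costs + freight + 0.65% × C
C − 0.65% × C = 170856.60 + 725.00 + 290.98 + 663.93 + 5265.41
0.9935 × C = 177801.92
C = 177801.92 / 0.9935 = 178965.19
Insurance premium = 0.65% × 178965.19 = 1163.27
Import duty = 178965.19 × 22% = 39372.34

CIF value: CAD 178965.19; import duty: CAD 39372.34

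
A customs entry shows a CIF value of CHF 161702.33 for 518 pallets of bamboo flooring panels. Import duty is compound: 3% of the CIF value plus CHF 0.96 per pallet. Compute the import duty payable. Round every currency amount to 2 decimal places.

Ad valorem component: 161702.33 × 3% = 4851.07
Specific component: 518 × 0.96 = 497.28
Import duty = 4851.07 + 497.28 = 5348.35

Import duty: CHF 5348.35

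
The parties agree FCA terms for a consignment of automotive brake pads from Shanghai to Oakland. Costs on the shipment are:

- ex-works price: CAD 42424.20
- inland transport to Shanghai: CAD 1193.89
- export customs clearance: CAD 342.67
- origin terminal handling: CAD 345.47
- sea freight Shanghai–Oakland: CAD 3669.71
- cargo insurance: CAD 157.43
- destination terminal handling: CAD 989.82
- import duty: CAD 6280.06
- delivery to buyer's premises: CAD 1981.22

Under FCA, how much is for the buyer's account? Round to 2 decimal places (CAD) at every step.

FCA: the seller delivers export-cleared goods to the carrier; the buyer bears costs from that point.
Seller's account: goods 42424.20 + inland to port 1193.89 + export clearance 342.67 = 43960.76
Buyer's account: origin terminal 345.47 + freight 3669.71 + insurance 157.43 + destination terminal 989.82 + duty 6280.06 + delivery 1981.22 = 13423.71

Buyer's account: CAD 13423.71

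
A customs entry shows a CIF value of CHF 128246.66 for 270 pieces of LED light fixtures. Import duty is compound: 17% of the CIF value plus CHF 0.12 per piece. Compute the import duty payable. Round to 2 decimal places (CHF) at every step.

Ad valorem component: 128246.66 × 17% = 21801.93
Specific component: 270 × 0.12 = 32.40
Import duty = 21801.93 + 32.40 = 21834.33

Import duty: CHF 21834.33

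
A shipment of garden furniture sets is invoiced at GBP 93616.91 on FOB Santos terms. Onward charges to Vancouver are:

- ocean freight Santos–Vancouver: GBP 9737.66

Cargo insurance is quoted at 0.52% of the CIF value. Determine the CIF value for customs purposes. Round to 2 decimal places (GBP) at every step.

Let C be the CIF value. C = FOB price + freight + 0.52% × C
C − 0.52% × C = 93616.91 + 9737.66
0.9948 × C = 103354.57
C = 103354.57 / 0.9948 = 103894.82
Insurance premium = 0.52% × 103894.82 = 540.25

CIF value: GBP 103894.82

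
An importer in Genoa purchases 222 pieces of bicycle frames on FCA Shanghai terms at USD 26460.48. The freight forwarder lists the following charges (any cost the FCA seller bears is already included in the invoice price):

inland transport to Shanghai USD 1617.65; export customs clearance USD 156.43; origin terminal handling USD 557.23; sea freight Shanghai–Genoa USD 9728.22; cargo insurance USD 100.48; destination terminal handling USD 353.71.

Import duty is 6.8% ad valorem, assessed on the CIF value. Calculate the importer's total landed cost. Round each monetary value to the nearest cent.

Total landed cost: USD 39705.68

FCA: the seller delivers export-cleared goods to the carrier; the buyer bears costs from that point.
Already in the invoice (seller's account under FCA): inland to port, export clearance — exclude.
CIF value = FCA price + origin terminal + freight + insurance = 26460.48 + 557.23 + 9728.22 + 100.48 = 36846.41
Import duty = 36846.41 × 6.8% = 2505.56
Buyer bears: origin terminal 557.23 + freight 9728.22 + insurance 100.48 + destination terminal 353.71 + duty 2505.56 = 13245.20
Landed cost = invoice 26460.48 + 13245.20 = 39705.68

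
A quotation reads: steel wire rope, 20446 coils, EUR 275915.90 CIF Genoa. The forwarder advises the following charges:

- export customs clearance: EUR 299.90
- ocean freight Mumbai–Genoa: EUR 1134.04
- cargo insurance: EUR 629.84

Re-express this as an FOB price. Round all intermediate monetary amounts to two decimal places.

FOB price: EUR 274152.02

Not relevant to the conversion: export clearance — on the seller under both CIF and FOB; already in the CIF price and stays in the FOB price.
From CIF to FOB, the seller no longer bears: freight, insurance.
FOB price = 275915.90 − 1134.04 − 629.84 = 274152.02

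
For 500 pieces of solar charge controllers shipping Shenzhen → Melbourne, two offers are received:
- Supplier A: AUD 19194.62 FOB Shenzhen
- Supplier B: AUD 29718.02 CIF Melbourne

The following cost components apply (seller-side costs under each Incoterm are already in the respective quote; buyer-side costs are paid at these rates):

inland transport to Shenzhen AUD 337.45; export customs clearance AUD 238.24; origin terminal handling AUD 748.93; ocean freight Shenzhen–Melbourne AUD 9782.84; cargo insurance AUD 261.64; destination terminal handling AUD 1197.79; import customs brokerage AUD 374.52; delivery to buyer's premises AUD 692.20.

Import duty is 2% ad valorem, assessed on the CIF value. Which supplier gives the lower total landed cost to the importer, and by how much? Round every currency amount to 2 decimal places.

Supplier A (FOB):
CIF value = FOB price + freight + insurance = 19194.62 + 9782.84 + 261.64 = 29239.10
Import duty = 29239.10 × 2% = 584.78
Buyer bears (A): 9782.84 + 261.64 + 1197.79 + 374.52 + 692.20 = 12308.99
Landed cost (A) = invoice 19194.62 + 12308.99 + duty 584.78 = 32088.39
Supplier B (CIF):
The CIF price already equals the CIF value: 29718.02
Import duty = 29718.02 × 2% = 594.36
Buyer bears (B): 1197.79 + 374.52 + 692.20 = 2264.51
Landed cost (B) = invoice 29718.02 + 2264.51 + duty 594.36 = 32576.89
Difference = |32088.39 − 32576.89| = 488.50

Supplier A is cheaper by AUD 488.50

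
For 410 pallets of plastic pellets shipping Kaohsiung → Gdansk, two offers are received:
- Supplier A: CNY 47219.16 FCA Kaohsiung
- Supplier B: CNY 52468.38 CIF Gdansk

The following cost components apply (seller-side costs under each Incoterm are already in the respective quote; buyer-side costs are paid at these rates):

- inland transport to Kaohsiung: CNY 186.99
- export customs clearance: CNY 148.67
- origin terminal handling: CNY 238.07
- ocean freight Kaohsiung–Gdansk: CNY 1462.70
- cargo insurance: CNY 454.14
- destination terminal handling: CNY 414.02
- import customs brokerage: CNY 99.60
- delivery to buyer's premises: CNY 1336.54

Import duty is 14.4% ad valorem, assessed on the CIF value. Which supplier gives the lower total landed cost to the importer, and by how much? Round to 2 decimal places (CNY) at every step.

Supplier A (FCA):
CIF value = FCA price + origin terminal + freight + insurance = 47219.16 + 238.07 + 1462.70 + 454.14 = 49374.07
Import duty = 49374.07 × 14.4% = 7109.87
Buyer bears (A): 238.07 + 1462.70 + 454.14 + 414.02 + 99.60 + 1336.54 = 4005.07
Landed cost (A) = invoice 47219.16 + 4005.07 + duty 7109.87 = 58334.10
Supplier B (CIF):
The CIF price already equals the CIF value: 52468.38
Import duty = 52468.38 × 14.4% = 7555.45
Buyer bears (B): 414.02 + 99.60 + 1336.54 = 1850.16
Landed cost (B) = invoice 52468.38 + 1850.16 + duty 7555.45 = 61873.99
Difference = |58334.10 − 61873.99| = 3539.89

Supplier A is cheaper by CNY 3539.89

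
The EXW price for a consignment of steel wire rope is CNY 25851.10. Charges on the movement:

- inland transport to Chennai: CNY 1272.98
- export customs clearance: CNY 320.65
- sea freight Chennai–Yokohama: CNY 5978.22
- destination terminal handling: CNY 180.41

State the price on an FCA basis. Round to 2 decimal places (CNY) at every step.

FCA price: CNY 27444.73

Not relevant to the conversion: freight, destination terminal — on the buyer under both terms; not part of either seller's price.
From EXW to FCA, the seller additionally bears: inland to port, export clearance.
FCA price = 25851.10 + 1272.98 + 320.65 = 27444.73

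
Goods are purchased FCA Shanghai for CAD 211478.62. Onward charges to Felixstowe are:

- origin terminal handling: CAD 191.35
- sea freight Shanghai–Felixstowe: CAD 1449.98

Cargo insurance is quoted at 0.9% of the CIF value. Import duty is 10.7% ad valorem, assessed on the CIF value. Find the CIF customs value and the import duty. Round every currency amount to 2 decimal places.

CIF value: CAD 215055.45; import duty: CAD 23010.93

Let C be the CIF value. C = FCA price + pre-shipment costs + freight + 0.9% × C
C − 0.9% × C = 211478.62 + 191.35 + 1449.98
0.991 × C = 213119.95
C = 213119.95 / 0.991 = 215055.45
Insurance premium = 0.9% × 215055.45 = 1935.50
Import duty = 215055.45 × 10.7% = 23010.93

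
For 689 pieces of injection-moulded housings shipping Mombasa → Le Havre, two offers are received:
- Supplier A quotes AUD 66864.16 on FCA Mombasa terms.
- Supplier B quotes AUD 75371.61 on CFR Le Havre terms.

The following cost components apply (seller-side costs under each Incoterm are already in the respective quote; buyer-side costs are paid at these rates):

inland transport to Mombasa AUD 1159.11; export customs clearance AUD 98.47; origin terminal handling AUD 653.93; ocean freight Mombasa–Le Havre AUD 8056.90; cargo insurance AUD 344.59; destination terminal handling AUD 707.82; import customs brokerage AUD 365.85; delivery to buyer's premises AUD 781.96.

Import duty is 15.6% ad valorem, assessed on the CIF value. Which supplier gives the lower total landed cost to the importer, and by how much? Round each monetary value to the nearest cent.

Supplier A (FCA):
CIF value = FCA price + origin terminal + freight + insurance = 66864.16 + 653.93 + 8056.90 + 344.59 = 75919.58
Import duty = 75919.58 × 15.6% = 11843.45
Buyer bears (A): 653.93 + 8056.90 + 344.59 + 707.82 + 365.85 + 781.96 = 10911.05
Landed cost (A) = invoice 66864.16 + 10911.05 + duty 11843.45 = 89618.66
Supplier B (CFR):
CIF value = CFR price + insurance = 75371.61 + 344.59 = 75716.20
Import duty = 75716.20 × 15.6% = 11811.73
Buyer bears (B): 344.59 + 707.82 + 365.85 + 781.96 = 2200.22
Landed cost (B) = invoice 75371.61 + 2200.22 + duty 11811.73 = 89383.56
Difference = |89618.66 − 89383.56| = 235.10

Supplier B is cheaper by AUD 235.10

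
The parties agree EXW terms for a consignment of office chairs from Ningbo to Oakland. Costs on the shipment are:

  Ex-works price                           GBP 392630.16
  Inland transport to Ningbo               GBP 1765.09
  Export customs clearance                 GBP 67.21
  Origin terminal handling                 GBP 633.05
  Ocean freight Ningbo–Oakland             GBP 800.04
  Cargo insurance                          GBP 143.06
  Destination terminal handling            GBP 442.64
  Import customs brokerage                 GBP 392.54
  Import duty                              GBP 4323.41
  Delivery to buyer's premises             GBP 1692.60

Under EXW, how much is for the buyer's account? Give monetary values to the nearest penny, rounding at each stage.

Buyer's account: GBP 10259.64

EXW: the seller makes goods available at their premises; the buyer bears all onward costs.
Seller's account: goods 392630.16 = 392630.16
Buyer's account: inland to port 1765.09 + export clearance 67.21 + origin terminal 633.05 + freight 800.04 + insurance 143.06 + destination terminal 442.64 + brokerage 392.54 + duty 4323.41 + delivery 1692.60 = 10259.64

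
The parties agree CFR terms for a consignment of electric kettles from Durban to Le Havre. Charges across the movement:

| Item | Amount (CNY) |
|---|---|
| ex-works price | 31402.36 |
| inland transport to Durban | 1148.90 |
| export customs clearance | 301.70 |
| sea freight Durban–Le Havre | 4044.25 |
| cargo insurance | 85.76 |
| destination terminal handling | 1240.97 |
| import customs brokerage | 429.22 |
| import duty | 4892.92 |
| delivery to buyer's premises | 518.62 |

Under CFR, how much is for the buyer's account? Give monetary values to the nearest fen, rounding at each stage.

CFR: the seller pays costs through ocean freight to the destination port, but not insurance.
Seller's account: goods 31402.36 + inland to port 1148.90 + export clearance 301.70 + freight 4044.25 = 36897.21
Buyer's account: insurance 85.76 + destination terminal 1240.97 + brokerage 429.22 + duty 4892.92 + delivery 518.62 = 7167.49

Buyer's account: CNY 7167.49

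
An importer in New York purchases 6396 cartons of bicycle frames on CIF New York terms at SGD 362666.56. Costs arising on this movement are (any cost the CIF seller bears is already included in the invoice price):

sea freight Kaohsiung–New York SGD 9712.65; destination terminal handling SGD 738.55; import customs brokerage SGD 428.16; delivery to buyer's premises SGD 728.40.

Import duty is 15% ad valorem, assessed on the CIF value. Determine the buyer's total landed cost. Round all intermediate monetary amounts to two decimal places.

Total landed cost: SGD 418961.65

CIF: the seller pays costs through ocean freight and marine insurance to the destination port.
Already in the invoice (seller's account under CIF): freight — exclude.
The CIF price already equals the CIF value: 362666.56
Import duty = 362666.56 × 15% = 54399.98
Buyer bears: destination terminal 738.55 + brokerage 428.16 + delivery 728.40 + duty 54399.98 = 56295.09
Landed cost = invoice 362666.56 + 56295.09 = 418961.65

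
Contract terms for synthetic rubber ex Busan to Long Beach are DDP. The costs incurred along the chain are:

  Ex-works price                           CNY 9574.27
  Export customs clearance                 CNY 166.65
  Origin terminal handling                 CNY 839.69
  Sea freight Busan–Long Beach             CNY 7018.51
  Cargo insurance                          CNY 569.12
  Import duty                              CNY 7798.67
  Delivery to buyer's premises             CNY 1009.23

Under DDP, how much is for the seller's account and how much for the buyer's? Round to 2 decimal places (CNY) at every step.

DDP: the seller bears all costs including import duty.
Seller's account: goods 9574.27 + export clearance 166.65 + origin terminal 839.69 + freight 7018.51 + insurance 569.12 + duty 7798.67 + delivery 1009.23 = 26976.14
Buyer's account: 0.00

Seller: CNY 26976.14; buyer: CNY 0.00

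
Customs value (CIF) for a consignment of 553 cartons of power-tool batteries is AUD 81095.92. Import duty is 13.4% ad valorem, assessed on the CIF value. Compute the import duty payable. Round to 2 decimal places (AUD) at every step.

Import duty: AUD 10866.85

Import duty = 81095.92 × 13.4% = 10866.85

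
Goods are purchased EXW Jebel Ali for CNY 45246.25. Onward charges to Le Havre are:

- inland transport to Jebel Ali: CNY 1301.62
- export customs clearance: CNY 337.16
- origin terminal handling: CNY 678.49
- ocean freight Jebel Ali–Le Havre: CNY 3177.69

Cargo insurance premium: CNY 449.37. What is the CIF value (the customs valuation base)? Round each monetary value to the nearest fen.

CIF = EXW price + pre-shipment costs + freight + insurance
CIF = 45246.25 + 1301.62 + 337.16 + 678.49 + 3177.69 + 449.37 = 51190.58

CIF value: CNY 51190.58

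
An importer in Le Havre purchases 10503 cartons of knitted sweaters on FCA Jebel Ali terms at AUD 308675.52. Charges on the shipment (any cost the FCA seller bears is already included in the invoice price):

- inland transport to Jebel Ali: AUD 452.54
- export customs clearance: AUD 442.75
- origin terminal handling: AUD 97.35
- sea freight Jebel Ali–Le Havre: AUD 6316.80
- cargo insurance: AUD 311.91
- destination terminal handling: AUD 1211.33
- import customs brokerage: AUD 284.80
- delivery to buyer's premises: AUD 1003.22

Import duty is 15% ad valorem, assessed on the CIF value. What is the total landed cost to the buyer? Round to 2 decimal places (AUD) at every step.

Total landed cost: AUD 365211.17

FCA: the seller delivers export-cleared goods to the carrier; the buyer bears costs from that point.
Already in the invoice (seller's account under FCA): inland to port, export clearance — exclude.
CIF value = FCA price + origin terminal + freight + insurance = 308675.52 + 97.35 + 6316.80 + 311.91 = 315401.58
Import duty = 315401.58 × 15% = 47310.24
Buyer bears: origin terminal 97.35 + freight 6316.80 + insurance 311.91 + destination terminal 1211.33 + brokerage 284.80 + delivery 1003.22 + duty 47310.24 = 56535.65
Landed cost = invoice 308675.52 + 56535.65 = 365211.17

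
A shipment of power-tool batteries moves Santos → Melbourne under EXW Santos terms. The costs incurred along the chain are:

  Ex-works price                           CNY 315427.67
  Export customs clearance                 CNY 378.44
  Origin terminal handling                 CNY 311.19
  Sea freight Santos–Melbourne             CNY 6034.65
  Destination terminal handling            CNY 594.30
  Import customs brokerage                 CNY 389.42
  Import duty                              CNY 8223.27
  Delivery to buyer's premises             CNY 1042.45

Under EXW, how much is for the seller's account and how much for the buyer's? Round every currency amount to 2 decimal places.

EXW: the seller makes goods available at their premises; the buyer bears all onward costs.
Seller's account: goods 315427.67 = 315427.67
Buyer's account: export clearance 378.44 + origin terminal 311.19 + freight 6034.65 + destination terminal 594.30 + brokerage 389.42 + duty 8223.27 + delivery 1042.45 = 16973.72

Seller: CNY 315427.67; buyer: CNY 16973.72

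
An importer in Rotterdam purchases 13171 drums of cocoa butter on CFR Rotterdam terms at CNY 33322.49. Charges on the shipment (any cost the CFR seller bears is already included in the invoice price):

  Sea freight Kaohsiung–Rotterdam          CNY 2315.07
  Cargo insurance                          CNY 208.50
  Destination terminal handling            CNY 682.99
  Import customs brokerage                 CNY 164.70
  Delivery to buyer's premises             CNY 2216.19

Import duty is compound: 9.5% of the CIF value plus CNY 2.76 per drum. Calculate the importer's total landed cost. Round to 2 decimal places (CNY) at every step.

Total landed cost: CNY 76132.27

CFR: the seller pays costs through ocean freight to the destination port, but not insurance.
Already in the invoice (seller's account under CFR): freight — exclude.
CIF value = CFR price + insurance = 33322.49 + 208.50 = 33530.99
Ad valorem component: 33530.99 × 9.5% = 3185.44
Specific component: 13171 × 2.76 = 36351.96
Import duty = 3185.44 + 36351.96 = 39537.40
Buyer bears: insurance 208.50 + destination terminal 682.99 + brokerage 164.70 + delivery 2216.19 + duty 39537.40 = 42809.78
Landed cost = invoice 33322.49 + 42809.78 = 76132.27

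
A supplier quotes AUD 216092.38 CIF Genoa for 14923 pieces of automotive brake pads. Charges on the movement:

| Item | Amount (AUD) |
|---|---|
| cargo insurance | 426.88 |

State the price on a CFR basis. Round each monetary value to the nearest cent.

From CIF to CFR, the seller no longer bears: insurance.
CFR price = 216092.38 − 426.88 = 215665.50

CFR price: AUD 215665.50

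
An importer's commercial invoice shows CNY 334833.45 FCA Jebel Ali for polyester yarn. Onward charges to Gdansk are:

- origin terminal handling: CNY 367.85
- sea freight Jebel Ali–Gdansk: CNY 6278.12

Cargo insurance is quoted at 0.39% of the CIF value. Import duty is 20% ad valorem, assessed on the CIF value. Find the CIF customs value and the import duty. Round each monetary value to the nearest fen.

CIF value: CNY 342816.40; import duty: CNY 68563.28

Let C be the CIF value. C = FCA price + pre-shipment costs + freight + 0.39% × C
C − 0.39% × C = 334833.45 + 367.85 + 6278.12
0.9961 × C = 341479.42
C = 341479.42 / 0.9961 = 342816.40
Insurance premium = 0.39% × 342816.40 = 1336.98
Import duty = 342816.40 × 20% = 68563.28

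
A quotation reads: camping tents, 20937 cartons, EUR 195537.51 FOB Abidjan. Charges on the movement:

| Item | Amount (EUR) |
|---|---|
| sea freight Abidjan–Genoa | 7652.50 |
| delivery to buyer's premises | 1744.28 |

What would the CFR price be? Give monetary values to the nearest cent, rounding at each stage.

CFR price: EUR 203190.01

Not relevant to the conversion: delivery — on the buyer under both terms; not part of either seller's price.
From FOB to CFR, the seller additionally bears: freight.
CFR price = 195537.51 + 7652.50 = 203190.01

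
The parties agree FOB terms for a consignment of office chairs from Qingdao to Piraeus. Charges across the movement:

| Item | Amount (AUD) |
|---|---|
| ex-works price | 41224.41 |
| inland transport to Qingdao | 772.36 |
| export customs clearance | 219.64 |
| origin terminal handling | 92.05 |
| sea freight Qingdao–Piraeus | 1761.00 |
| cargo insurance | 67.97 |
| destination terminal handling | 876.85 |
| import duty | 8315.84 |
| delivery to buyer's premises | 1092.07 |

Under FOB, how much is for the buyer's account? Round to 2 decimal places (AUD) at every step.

Buyer's account: AUD 12113.73

FOB: the seller bears costs until goods are on board at the origin port; the buyer bears freight, insurance and all costs thereafter.
Seller's account: goods 41224.41 + inland to port 772.36 + export clearance 219.64 + origin terminal 92.05 = 42308.46
Buyer's account: freight 1761.00 + insurance 67.97 + destination terminal 876.85 + duty 8315.84 + delivery 1092.07 = 12113.73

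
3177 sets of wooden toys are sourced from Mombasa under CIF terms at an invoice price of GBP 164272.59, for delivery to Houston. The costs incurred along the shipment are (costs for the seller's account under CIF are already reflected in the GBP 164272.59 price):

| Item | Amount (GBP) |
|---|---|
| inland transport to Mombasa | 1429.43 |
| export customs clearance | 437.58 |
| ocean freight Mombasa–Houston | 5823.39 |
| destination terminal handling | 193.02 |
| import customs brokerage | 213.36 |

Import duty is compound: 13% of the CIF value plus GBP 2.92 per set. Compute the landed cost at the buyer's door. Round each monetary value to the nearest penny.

Total landed cost: GBP 195311.25

CIF: the seller pays costs through ocean freight and marine insurance to the destination port.
Already in the invoice (seller's account under CIF): inland to port, export clearance, freight — exclude.
The CIF price already equals the CIF value: 164272.59
Ad valorem component: 164272.59 × 13% = 21355.44
Specific component: 3177 × 2.92 = 9276.84
Import duty = 21355.44 + 9276.84 = 30632.28
Buyer bears: destination terminal 193.02 + brokerage 213.36 + duty 30632.28 = 31038.66
Landed cost = invoice 164272.59 + 31038.66 = 195311.25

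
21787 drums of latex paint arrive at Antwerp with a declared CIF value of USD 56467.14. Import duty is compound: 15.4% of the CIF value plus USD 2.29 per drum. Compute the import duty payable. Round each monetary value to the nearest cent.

Import duty: USD 58588.17

Ad valorem component: 56467.14 × 15.4% = 8695.94
Specific component: 21787 × 2.29 = 49892.23
Import duty = 8695.94 + 49892.23 = 58588.17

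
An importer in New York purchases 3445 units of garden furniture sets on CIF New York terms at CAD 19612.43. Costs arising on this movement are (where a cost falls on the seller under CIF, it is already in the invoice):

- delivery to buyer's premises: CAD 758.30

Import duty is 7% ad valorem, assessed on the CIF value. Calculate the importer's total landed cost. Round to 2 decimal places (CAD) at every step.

CIF: the seller pays costs through ocean freight and marine insurance to the destination port.
The CIF price already equals the CIF value: 19612.43
Import duty = 19612.43 × 7% = 1372.87
Buyer bears: delivery 758.30 + duty 1372.87 = 2131.17
Landed cost = invoice 19612.43 + 2131.17 = 21743.60

Total landed cost: CAD 21743.60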